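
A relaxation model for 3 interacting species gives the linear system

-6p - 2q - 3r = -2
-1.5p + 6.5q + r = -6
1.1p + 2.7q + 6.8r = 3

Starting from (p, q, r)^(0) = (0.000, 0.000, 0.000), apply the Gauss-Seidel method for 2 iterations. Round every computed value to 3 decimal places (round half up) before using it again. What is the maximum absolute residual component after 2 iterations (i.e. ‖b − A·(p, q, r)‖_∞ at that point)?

0.064

Iteration 1:
  p = (-2 - (-2)·0.000 - (-3)·0.000) / (-6) = 0.333
  q = (-6 - (-1.5)·0.333 - (1)·0.000) / (6.5) = -0.846
  r = (3 - (1.1)·0.333 - (2.7)·-0.846) / (6.8) = 0.723
Iteration 2:
  p = (-2 - (-2)·-0.846 - (-3)·0.723) / (-6) = 0.254
  q = (-6 - (-1.5)·0.254 - (1)·0.723) / (6.5) = -0.976
  r = (3 - (1.1)·0.254 - (2.7)·-0.976) / (6.8) = 0.788
Residual b − A·x = (-0.064, -0.063, -0.003); ∞-norm = 0.064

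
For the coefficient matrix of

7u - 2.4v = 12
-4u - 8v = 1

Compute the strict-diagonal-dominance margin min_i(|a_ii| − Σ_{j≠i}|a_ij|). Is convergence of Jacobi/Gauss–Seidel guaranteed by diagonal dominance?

row 1: |7| − (2.4) = 4.6
row 2: |-8| − (4) = 4
minimum over rows = 4 → strictly diagonally dominant (convergence guaranteed)

4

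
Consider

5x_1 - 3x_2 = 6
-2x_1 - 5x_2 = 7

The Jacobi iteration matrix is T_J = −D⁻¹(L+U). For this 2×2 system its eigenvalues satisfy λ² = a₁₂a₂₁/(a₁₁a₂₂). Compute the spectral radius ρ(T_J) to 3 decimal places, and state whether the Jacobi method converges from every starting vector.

0.490

a₁₂a₂₁/(a₁₁a₂₂) = (-3)·(-2) / ((5)·(-5)) = -0.240000
ρ = √|-0.240000| = √0.240000 = 0.490
ρ < 1, so Jacobi converges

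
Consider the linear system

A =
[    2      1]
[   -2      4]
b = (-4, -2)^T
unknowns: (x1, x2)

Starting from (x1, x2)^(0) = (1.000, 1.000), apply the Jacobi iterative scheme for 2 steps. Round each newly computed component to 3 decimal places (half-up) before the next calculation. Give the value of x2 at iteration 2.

-1.750

Iteration 1:
  x1 = (-4 - (1)·1.000) / (2) = -2.500
  x2 = (-2 - (-2)·1.000) / (4) = 0.000
Iteration 2:
  x1 = (-4 - (1)·0.000) / (2) = -2.000
  x2 = (-2 - (-2)·-2.500) / (4) = -1.750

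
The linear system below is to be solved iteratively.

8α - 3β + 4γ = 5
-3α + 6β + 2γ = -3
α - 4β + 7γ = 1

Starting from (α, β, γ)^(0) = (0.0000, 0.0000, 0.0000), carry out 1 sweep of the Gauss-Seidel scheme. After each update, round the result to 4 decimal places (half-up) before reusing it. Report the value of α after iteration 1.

0.6250

Iteration 1:
  α = (5 - (-3)·0.0000 - (4)·0.0000) / (8) = 0.6250
  β = (-3 - (-3)·0.6250 - (2)·0.0000) / (6) = -0.1875
  γ = (1 - (1)·0.6250 - (-4)·-0.1875) / (7) = -0.0536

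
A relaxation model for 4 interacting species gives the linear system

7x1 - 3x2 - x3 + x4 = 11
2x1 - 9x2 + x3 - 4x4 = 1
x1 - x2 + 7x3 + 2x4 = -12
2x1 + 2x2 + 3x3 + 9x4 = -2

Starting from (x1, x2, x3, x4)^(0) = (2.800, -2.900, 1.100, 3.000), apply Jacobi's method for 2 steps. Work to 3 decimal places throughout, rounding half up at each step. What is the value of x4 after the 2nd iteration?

Iteration 1:
  x1 = (11 - (-3)·-2.900 - (-1)·1.100 - (1)·3.000) / (7) = 0.057
  x2 = (1 - (2)·2.800 - (1)·1.100 - (-4)·3.000) / (-9) = -0.700
  x3 = (-12 - (1)·2.800 - (-1)·-2.900 - (2)·3.000) / (7) = -3.386
  x4 = (-2 - (2)·2.800 - (2)·-2.900 - (3)·1.100) / (9) = -0.567
Iteration 2:
  x1 = (11 - (-3)·-0.700 - (-1)·-3.386 - (1)·-0.567) / (7) = 0.869
  x2 = (1 - (2)·0.057 - (1)·-3.386 - (-4)·-0.567) / (-9) = -0.223
  x3 = (-12 - (1)·0.057 - (-1)·-0.700 - (2)·-0.567) / (7) = -1.660
  x4 = (-2 - (2)·0.057 - (2)·-0.700 - (3)·-3.386) / (9) = 1.049

1.049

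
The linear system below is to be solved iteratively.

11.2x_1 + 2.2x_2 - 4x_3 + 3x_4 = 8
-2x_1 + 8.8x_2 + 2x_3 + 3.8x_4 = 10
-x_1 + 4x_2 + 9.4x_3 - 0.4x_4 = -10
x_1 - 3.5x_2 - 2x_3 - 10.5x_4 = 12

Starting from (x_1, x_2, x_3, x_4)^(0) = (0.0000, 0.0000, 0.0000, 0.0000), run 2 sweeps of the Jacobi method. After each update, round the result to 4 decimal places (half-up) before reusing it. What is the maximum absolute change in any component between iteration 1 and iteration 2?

Iteration 1:
  x_1 = (8 - (2.2)·0.0000 - (-4)·0.0000 - (3)·0.0000) / (11.2) = 0.7143
  x_2 = (10 - (-2)·0.0000 - (2)·0.0000 - (3.8)·0.0000) / (8.8) = 1.1364
  x_3 = (-10 - (-1)·0.0000 - (4)·0.0000 - (-0.4)·0.0000) / (9.4) = -1.0638
  x_4 = (12 - (1)·0.0000 - (-3.5)·0.0000 - (-2)·0.0000) / (-10.5) = -1.1429
Iteration 2:
  x_1 = (8 - (2.2)·1.1364 - (-4)·-1.0638 - (3)·-1.1429) / (11.2) = 0.4173
  x_2 = (10 - (-2)·0.7143 - (2)·-1.0638 - (3.8)·-1.1429) / (8.8) = 2.0340
  x_3 = (-10 - (-1)·0.7143 - (4)·1.1364 - (-0.4)·-1.1429) / (9.4) = -1.5200
  x_4 = (12 - (1)·0.7143 - (-3.5)·1.1364 - (-2)·-1.0638) / (-10.5) = -1.2510
Change: (-0.2970, 0.8976, -0.4562, -0.1081) → max |·| = 0.8976

0.8976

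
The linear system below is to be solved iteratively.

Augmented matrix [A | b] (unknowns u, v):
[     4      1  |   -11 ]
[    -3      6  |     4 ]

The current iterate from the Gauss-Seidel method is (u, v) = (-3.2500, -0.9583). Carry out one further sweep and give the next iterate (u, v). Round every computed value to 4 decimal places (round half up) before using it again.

One sweep:
  u = (-11 - (1)·-0.9583) / (4) = -2.5104
  v = (4 - (-3)·-2.5104) / (6) = -0.5885

(-2.5104, -0.5885)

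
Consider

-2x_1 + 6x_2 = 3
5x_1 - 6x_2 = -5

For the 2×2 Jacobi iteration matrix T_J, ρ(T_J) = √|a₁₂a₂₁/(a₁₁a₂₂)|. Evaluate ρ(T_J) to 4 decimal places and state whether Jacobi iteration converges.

1.5811

a₁₂a₂₁/(a₁₁a₂₂) = (6)·(5) / ((-2)·(-6)) = 2.500000
ρ = √|2.500000| = √2.500000 = 1.5811
ρ > 1, so Jacobi diverges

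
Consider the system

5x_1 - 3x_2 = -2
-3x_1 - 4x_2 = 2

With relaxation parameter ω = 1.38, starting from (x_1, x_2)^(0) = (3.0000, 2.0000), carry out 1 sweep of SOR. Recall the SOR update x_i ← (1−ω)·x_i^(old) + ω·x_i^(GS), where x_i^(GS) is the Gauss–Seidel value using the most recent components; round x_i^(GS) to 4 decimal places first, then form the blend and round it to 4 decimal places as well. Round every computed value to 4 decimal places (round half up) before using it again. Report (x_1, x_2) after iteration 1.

Iteration 1:
  x_1: GS value = (-2 - (-3)·2.0000) / (5) = 0.8000;  x_1 ← (1−ω)·3.0000 + ω·0.8000 = -0.0360
  x_2: GS value = (2 - (-3)·-0.0360) / (-4) = -0.4730;  x_2 ← (1−ω)·2.0000 + ω·-0.4730 = -1.4127

(-0.0360, -1.4127)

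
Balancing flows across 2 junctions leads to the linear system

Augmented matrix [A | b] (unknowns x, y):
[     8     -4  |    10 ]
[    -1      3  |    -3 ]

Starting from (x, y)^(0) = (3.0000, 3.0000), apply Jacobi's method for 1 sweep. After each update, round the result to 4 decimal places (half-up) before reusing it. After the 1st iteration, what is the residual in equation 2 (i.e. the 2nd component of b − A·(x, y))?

Iteration 1:
  x = (10 - (-4)·3.0000) / (8) = 2.7500
  y = (-3 - (-1)·3.0000) / (3) = 0.0000
Residual b − A·x = (-12.0000, -0.2500)

-0.2500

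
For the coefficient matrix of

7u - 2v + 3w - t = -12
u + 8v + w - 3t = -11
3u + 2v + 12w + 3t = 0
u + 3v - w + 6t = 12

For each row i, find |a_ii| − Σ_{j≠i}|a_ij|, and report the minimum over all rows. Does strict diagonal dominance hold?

row 1: |7| − (2+3+1) = 1
row 2: |8| − (1+1+3) = 3
row 3: |12| − (3+2+3) = 4
row 4: |6| − (1+3+1) = 1
minimum over rows = 1 → strictly diagonally dominant (convergence guaranteed)

1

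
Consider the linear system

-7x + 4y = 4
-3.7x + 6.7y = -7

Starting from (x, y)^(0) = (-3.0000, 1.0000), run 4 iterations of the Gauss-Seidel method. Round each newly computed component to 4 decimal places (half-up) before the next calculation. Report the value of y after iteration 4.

Iteration 1:
  x = (4 - (4)·1.0000) / (-7) = 0.0000
  y = (-7 - (-3.7)·0.0000) / (6.7) = -1.0448
Iteration 2:
  x = (4 - (4)·-1.0448) / (-7) = -1.1685
  y = (-7 - (-3.7)·-1.1685) / (6.7) = -1.6901
Iteration 3:
  x = (4 - (4)·-1.6901) / (-7) = -1.5372
  y = (-7 - (-3.7)·-1.5372) / (6.7) = -1.8937
Iteration 4:
  x = (4 - (4)·-1.8937) / (-7) = -1.6535
  y = (-7 - (-3.7)·-1.6535) / (6.7) = -1.9579

-1.9579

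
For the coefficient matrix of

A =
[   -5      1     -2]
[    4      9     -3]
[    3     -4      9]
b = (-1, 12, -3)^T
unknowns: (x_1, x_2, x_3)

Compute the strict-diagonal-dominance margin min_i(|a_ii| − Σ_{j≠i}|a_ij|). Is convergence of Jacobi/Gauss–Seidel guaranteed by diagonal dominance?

2

row 1: |-5| − (1+2) = 2
row 2: |9| − (4+3) = 2
row 3: |9| − (3+4) = 2
minimum over rows = 2 → strictly diagonally dominant (convergence guaranteed)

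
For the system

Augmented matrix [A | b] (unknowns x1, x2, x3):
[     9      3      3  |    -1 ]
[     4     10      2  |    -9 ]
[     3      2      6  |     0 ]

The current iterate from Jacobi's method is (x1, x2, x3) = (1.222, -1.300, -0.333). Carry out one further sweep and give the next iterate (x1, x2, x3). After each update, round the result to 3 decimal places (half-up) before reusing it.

(0.433, -1.322, -0.178)

One sweep:
  x1 = (-1 - (3)·-1.300 - (3)·-0.333) / (9) = 0.433
  x2 = (-9 - (4)·1.222 - (2)·-0.333) / (10) = -1.322
  x3 = (0 - (3)·1.222 - (2)·-1.300) / (6) = -0.178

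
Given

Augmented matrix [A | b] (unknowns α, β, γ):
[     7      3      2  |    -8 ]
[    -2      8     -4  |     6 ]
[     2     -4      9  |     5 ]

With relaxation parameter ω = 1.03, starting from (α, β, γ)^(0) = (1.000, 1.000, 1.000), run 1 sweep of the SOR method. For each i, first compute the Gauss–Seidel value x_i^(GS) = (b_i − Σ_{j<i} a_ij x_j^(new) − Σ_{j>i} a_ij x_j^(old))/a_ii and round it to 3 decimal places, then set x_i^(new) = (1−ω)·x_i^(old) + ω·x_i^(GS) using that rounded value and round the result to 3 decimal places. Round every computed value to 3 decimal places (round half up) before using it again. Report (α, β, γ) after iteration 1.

Iteration 1:
  α: GS value = (-8 - (3)·1.000 - (2)·1.000) / (7) = -1.857;  α ← (1−ω)·1.000 + ω·-1.857 = -1.943
  β: GS value = (6 - (-2)·-1.943 - (-4)·1.000) / (8) = 0.764;  β ← (1−ω)·1.000 + ω·0.764 = 0.757
  γ: GS value = (5 - (2)·-1.943 - (-4)·0.757) / (9) = 1.324;  γ ← (1−ω)·1.000 + ω·1.324 = 1.334

(-1.943, 0.757, 1.334)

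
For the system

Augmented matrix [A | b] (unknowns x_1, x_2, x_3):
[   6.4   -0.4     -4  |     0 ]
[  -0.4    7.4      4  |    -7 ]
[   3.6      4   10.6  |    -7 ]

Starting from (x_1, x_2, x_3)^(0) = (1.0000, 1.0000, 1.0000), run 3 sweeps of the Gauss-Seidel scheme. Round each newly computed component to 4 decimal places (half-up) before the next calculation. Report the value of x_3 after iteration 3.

-0.2805

Iteration 1:
  x_1 = (0 - (-0.4)·1.0000 - (-4)·1.0000) / (6.4) = 0.6875
  x_2 = (-7 - (-0.4)·0.6875 - (4)·1.0000) / (7.4) = -1.4493
  x_3 = (-7 - (3.6)·0.6875 - (4)·-1.4493) / (10.6) = -0.3470
Iteration 2:
  x_1 = (0 - (-0.4)·-1.4493 - (-4)·-0.3470) / (6.4) = -0.3075
  x_2 = (-7 - (-0.4)·-0.3075 - (4)·-0.3470) / (7.4) = -0.7750
  x_3 = (-7 - (3.6)·-0.3075 - (4)·-0.7750) / (10.6) = -0.2635
Iteration 3:
  x_1 = (0 - (-0.4)·-0.7750 - (-4)·-0.2635) / (6.4) = -0.2131
  x_2 = (-7 - (-0.4)·-0.2131 - (4)·-0.2635) / (7.4) = -0.8150
  x_3 = (-7 - (3.6)·-0.2131 - (4)·-0.8150) / (10.6) = -0.2805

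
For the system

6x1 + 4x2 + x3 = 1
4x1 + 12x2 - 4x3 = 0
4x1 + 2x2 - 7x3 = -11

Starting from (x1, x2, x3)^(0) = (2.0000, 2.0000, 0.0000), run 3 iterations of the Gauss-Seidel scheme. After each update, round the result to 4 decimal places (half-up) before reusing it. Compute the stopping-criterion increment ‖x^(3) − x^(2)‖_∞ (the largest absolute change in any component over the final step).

0.2134

Iteration 1:
  x1 = (1 - (4)·2.0000 - (1)·0.0000) / (6) = -1.1667
  x2 = (0 - (4)·-1.1667 - (-4)·0.0000) / (12) = 0.3889
  x3 = (-11 - (4)·-1.1667 - (2)·0.3889) / (-7) = 1.0159
Iteration 2:
  x1 = (1 - (4)·0.3889 - (1)·1.0159) / (6) = -0.2619
  x2 = (0 - (4)·-0.2619 - (-4)·1.0159) / (12) = 0.4259
  x3 = (-11 - (4)·-0.2619 - (2)·0.4259) / (-7) = 1.5435
Iteration 3:
  x1 = (1 - (4)·0.4259 - (1)·1.5435) / (6) = -0.3745
  x2 = (0 - (4)·-0.3745 - (-4)·1.5435) / (12) = 0.6393
  x3 = (-11 - (4)·-0.3745 - (2)·0.6393) / (-7) = 1.5401
Change: (-0.1126, 0.2134, -0.0034) → max |·| = 0.2134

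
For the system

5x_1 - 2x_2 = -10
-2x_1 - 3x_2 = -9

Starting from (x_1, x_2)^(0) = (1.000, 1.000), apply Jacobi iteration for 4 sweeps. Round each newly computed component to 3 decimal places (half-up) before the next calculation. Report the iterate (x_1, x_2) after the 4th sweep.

(-0.516, 3.249)

Iteration 1:
  x_1 = (-10 - (-2)·1.000) / (5) = -1.600
  x_2 = (-9 - (-2)·1.000) / (-3) = 2.333
Iteration 2:
  x_1 = (-10 - (-2)·2.333) / (5) = -1.067
  x_2 = (-9 - (-2)·-1.600) / (-3) = 4.067
Iteration 3:
  x_1 = (-10 - (-2)·4.067) / (5) = -0.373
  x_2 = (-9 - (-2)·-1.067) / (-3) = 3.711
Iteration 4:
  x_1 = (-10 - (-2)·3.711) / (5) = -0.516
  x_2 = (-9 - (-2)·-0.373) / (-3) = 3.249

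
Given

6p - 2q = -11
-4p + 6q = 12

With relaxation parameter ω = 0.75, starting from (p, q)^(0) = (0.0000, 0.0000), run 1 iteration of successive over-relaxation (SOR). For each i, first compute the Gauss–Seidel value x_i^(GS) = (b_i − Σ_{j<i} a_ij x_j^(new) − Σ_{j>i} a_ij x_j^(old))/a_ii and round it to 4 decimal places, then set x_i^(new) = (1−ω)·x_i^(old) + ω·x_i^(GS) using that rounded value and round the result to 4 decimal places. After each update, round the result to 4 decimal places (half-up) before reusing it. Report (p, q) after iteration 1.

(-1.3750, 0.8125)

Iteration 1:
  p: GS value = (-11 - (-2)·0.0000) / (6) = -1.8333;  p ← (1−ω)·0.0000 + ω·-1.8333 = -1.3750
  q: GS value = (12 - (-4)·-1.3750) / (6) = 1.0833;  q ← (1−ω)·0.0000 + ω·1.0833 = 0.8125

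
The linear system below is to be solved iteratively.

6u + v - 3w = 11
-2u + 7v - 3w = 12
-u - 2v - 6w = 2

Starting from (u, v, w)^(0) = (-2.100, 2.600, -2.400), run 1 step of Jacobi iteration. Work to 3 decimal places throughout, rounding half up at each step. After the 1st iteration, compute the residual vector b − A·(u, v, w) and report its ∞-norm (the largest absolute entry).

9.248

Iteration 1:
  u = (11 - (1)·2.600 - (-3)·-2.400) / (6) = 0.200
  v = (12 - (-2)·-2.100 - (-3)·-2.400) / (7) = 0.086
  w = (2 - (-1)·-2.100 - (-2)·2.600) / (-6) = -0.850
Residual b − A·x = (7.164, 9.248, -2.728); ∞-norm = 9.248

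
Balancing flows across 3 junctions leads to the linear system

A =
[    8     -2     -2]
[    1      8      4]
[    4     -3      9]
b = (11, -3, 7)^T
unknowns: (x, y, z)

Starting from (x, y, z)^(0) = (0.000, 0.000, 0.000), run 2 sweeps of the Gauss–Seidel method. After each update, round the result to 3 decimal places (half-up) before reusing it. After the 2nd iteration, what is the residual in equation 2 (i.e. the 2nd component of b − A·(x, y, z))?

-0.290

Iteration 1:
  x = (11 - (-2)·0.000 - (-2)·0.000) / (8) = 1.375
  y = (-3 - (1)·1.375 - (4)·0.000) / (8) = -0.547
  z = (7 - (4)·1.375 - (-3)·-0.547) / (9) = -0.016
Iteration 2:
  x = (11 - (-2)·-0.547 - (-2)·-0.016) / (8) = 1.234
  y = (-3 - (1)·1.234 - (4)·-0.016) / (8) = -0.521
  z = (7 - (4)·1.234 - (-3)·-0.521) / (9) = 0.056
Residual b − A·x = (0.198, -0.290, -0.003)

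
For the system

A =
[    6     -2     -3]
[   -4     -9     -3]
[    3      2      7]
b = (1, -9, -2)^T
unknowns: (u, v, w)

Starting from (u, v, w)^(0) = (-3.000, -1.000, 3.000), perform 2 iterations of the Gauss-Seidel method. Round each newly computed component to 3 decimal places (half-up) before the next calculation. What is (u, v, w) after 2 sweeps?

Iteration 1:
  u = (1 - (-2)·-1.000 - (-3)·3.000) / (6) = 1.333
  v = (-9 - (-4)·1.333 - (-3)·3.000) / (-9) = -0.592
  w = (-2 - (3)·1.333 - (2)·-0.592) / (7) = -0.688
Iteration 2:
  u = (1 - (-2)·-0.592 - (-3)·-0.688) / (6) = -0.375
  v = (-9 - (-4)·-0.375 - (-3)·-0.688) / (-9) = 1.396
  w = (-2 - (3)·-0.375 - (2)·1.396) / (7) = -0.524

(-0.375, 1.396, -0.524)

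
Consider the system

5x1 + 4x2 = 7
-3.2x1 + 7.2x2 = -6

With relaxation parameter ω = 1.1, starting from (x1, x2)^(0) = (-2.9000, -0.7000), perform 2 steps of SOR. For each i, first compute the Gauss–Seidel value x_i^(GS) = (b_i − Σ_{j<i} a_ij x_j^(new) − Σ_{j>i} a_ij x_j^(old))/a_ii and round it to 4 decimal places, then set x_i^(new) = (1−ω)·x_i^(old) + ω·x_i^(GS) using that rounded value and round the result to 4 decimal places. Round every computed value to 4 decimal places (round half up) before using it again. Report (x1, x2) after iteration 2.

(0.9881, -0.4685)

Iteration 1:
  x1: GS value = (7 - (4)·-0.7000) / (5) = 1.9600;  x1 ← (1−ω)·-2.9000 + ω·1.9600 = 2.4460
  x2: GS value = (-6 - (-3.2)·2.4460) / (7.2) = 0.2538;  x2 ← (1−ω)·-0.7000 + ω·0.2538 = 0.3492
Iteration 2:
  x1: GS value = (7 - (4)·0.3492) / (5) = 1.1206;  x1 ← (1−ω)·2.4460 + ω·1.1206 = 0.9881
  x2: GS value = (-6 - (-3.2)·0.9881) / (7.2) = -0.3942;  x2 ← (1−ω)·0.3492 + ω·-0.3942 = -0.4685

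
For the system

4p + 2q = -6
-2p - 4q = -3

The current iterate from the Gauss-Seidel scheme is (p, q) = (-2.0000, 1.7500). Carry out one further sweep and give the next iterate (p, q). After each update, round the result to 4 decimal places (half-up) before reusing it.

(-2.3750, 1.9375)

One sweep:
  p = (-6 - (2)·1.7500) / (4) = -2.3750
  q = (-3 - (-2)·-2.3750) / (-4) = 1.9375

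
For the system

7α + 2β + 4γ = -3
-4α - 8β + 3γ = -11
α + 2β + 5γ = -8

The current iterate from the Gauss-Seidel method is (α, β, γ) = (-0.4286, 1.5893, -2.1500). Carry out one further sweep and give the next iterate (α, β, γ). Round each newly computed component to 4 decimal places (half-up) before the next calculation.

(0.3459, 0.3958, -1.8275)

One sweep:
  α = (-3 - (2)·1.5893 - (4)·-2.1500) / (7) = 0.3459
  β = (-11 - (-4)·0.3459 - (3)·-2.1500) / (-8) = 0.3958
  γ = (-8 - (1)·0.3459 - (2)·0.3958) / (5) = -1.8275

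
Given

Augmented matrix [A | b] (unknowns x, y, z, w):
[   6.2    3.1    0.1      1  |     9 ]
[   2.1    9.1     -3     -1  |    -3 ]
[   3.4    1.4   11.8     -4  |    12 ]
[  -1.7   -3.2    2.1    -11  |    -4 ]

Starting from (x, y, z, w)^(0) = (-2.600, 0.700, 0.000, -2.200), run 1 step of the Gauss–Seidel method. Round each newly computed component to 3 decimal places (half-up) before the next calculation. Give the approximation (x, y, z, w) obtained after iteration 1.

Iteration 1:
  x = (9 - (3.1)·0.700 - (0.1)·0.000 - (1)·-2.200) / (6.2) = 1.456
  y = (-3 - (2.1)·1.456 - (-3)·0.000 - (-1)·-2.200) / (9.1) = -0.907
  z = (12 - (3.4)·1.456 - (1.4)·-0.907 - (-4)·-2.200) / (11.8) = -0.041
  w = (-4 - (-1.7)·1.456 - (-3.2)·-0.907 - (2.1)·-0.041) / (-11) = 0.395

(1.456, -0.907, -0.041, 0.395)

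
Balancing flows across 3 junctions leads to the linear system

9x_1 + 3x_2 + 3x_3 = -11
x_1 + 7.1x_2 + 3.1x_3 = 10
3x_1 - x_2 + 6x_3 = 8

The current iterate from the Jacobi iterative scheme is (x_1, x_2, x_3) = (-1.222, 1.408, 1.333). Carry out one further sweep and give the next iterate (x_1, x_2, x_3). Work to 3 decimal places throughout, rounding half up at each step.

One sweep:
  x_1 = (-11 - (3)·1.408 - (3)·1.333) / (9) = -2.136
  x_2 = (10 - (1)·-1.222 - (3.1)·1.333) / (7.1) = 0.999
  x_3 = (8 - (3)·-1.222 - (-1)·1.408) / (6) = 2.179

(-2.136, 0.999, 2.179)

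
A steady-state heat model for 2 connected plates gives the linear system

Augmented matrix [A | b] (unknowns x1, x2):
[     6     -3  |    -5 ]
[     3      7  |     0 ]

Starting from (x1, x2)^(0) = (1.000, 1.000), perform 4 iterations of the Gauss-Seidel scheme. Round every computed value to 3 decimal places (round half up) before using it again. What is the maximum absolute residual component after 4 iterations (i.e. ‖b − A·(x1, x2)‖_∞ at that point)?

0.028

Iteration 1:
  x1 = (-5 - (-3)·1.000) / (6) = -0.333
  x2 = (0 - (3)·-0.333) / (7) = 0.143
Iteration 2:
  x1 = (-5 - (-3)·0.143) / (6) = -0.762
  x2 = (0 - (3)·-0.762) / (7) = 0.327
Iteration 3:
  x1 = (-5 - (-3)·0.327) / (6) = -0.670
  x2 = (0 - (3)·-0.670) / (7) = 0.287
Iteration 4:
  x1 = (-5 - (-3)·0.287) / (6) = -0.690
  x2 = (0 - (3)·-0.690) / (7) = 0.296
Residual b − A·x = (0.028, -0.002); ∞-norm = 0.028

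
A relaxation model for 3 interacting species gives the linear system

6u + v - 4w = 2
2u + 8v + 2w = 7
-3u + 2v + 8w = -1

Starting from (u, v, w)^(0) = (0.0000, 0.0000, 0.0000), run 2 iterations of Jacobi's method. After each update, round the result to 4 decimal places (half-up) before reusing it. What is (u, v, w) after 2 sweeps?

(0.1042, 0.8229, -0.2188)

Iteration 1:
  u = (2 - (1)·0.0000 - (-4)·0.0000) / (6) = 0.3333
  v = (7 - (2)·0.0000 - (2)·0.0000) / (8) = 0.8750
  w = (-1 - (-3)·0.0000 - (2)·0.0000) / (8) = -0.1250
Iteration 2:
  u = (2 - (1)·0.8750 - (-4)·-0.1250) / (6) = 0.1042
  v = (7 - (2)·0.3333 - (2)·-0.1250) / (8) = 0.8229
  w = (-1 - (-3)·0.3333 - (2)·0.8750) / (8) = -0.2188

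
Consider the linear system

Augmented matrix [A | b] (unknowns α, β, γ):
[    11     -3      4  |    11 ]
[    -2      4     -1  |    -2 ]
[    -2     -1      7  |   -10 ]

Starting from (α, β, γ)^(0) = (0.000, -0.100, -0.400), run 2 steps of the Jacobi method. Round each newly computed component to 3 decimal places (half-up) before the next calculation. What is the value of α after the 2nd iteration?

Iteration 1:
  α = (11 - (-3)·-0.100 - (4)·-0.400) / (11) = 1.118
  β = (-2 - (-2)·0.000 - (-1)·-0.400) / (4) = -0.600
  γ = (-10 - (-2)·0.000 - (-1)·-0.100) / (7) = -1.443
Iteration 2:
  α = (11 - (-3)·-0.600 - (4)·-1.443) / (11) = 1.361
  β = (-2 - (-2)·1.118 - (-1)·-1.443) / (4) = -0.302
  γ = (-10 - (-2)·1.118 - (-1)·-0.600) / (7) = -1.195

1.361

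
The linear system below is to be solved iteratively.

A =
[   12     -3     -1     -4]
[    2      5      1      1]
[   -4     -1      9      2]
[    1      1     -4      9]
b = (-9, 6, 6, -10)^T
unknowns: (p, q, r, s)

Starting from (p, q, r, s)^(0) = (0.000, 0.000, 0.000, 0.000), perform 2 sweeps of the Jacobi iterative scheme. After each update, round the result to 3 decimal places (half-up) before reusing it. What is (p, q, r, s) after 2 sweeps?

Iteration 1:
  p = (-9 - (-3)·0.000 - (-1)·0.000 - (-4)·0.000) / (12) = -0.750
  q = (6 - (2)·0.000 - (1)·0.000 - (1)·0.000) / (5) = 1.200
  r = (6 - (-4)·0.000 - (-1)·0.000 - (2)·0.000) / (9) = 0.667
  s = (-10 - (1)·0.000 - (1)·0.000 - (-4)·0.000) / (9) = -1.111
Iteration 2:
  p = (-9 - (-3)·1.200 - (-1)·0.667 - (-4)·-1.111) / (12) = -0.765
  q = (6 - (2)·-0.750 - (1)·0.667 - (1)·-1.111) / (5) = 1.589
  r = (6 - (-4)·-0.750 - (-1)·1.200 - (2)·-1.111) / (9) = 0.714
  s = (-10 - (1)·-0.750 - (1)·1.200 - (-4)·0.667) / (9) = -0.865

(-0.765, 1.589, 0.714, -0.865)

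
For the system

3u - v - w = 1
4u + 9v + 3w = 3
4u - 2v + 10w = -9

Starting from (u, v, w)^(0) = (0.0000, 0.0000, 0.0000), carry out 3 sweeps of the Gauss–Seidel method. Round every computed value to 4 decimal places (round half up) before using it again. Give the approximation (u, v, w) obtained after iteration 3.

(0.2799, 0.4748, -0.9170)

Iteration 1:
  u = (1 - (-1)·0.0000 - (-1)·0.0000) / (3) = 0.3333
  v = (3 - (4)·0.3333 - (3)·0.0000) / (9) = 0.1852
  w = (-9 - (4)·0.3333 - (-2)·0.1852) / (10) = -0.9963
Iteration 2:
  u = (1 - (-1)·0.1852 - (-1)·-0.9963) / (3) = 0.0630
  v = (3 - (4)·0.0630 - (3)·-0.9963) / (9) = 0.6374
  w = (-9 - (4)·0.0630 - (-2)·0.6374) / (10) = -0.7977
Iteration 3:
  u = (1 - (-1)·0.6374 - (-1)·-0.7977) / (3) = 0.2799
  v = (3 - (4)·0.2799 - (3)·-0.7977) / (9) = 0.4748
  w = (-9 - (4)·0.2799 - (-2)·0.4748) / (10) = -0.9170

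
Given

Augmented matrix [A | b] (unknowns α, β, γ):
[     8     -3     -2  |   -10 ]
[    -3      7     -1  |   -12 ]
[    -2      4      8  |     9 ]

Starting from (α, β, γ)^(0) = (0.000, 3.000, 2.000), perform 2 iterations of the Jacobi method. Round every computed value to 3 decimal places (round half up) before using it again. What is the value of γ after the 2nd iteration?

Iteration 1:
  α = (-10 - (-3)·3.000 - (-2)·2.000) / (8) = 0.375
  β = (-12 - (-3)·0.000 - (-1)·2.000) / (7) = -1.429
  γ = (9 - (-2)·0.000 - (4)·3.000) / (8) = -0.375
Iteration 2:
  α = (-10 - (-3)·-1.429 - (-2)·-0.375) / (8) = -1.880
  β = (-12 - (-3)·0.375 - (-1)·-0.375) / (7) = -1.607
  γ = (9 - (-2)·0.375 - (4)·-1.429) / (8) = 1.933

1.933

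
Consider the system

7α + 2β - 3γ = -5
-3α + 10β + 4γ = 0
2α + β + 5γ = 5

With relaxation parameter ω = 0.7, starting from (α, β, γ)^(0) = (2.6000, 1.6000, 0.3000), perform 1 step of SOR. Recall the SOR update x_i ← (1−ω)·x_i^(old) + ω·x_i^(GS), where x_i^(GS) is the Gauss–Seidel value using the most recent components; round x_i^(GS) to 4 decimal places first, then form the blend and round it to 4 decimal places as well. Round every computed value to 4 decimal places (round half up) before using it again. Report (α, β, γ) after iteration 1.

Iteration 1:
  α: GS value = (-5 - (2)·1.6000 - (-3)·0.3000) / (7) = -1.0429;  α ← (1−ω)·2.6000 + ω·-1.0429 = 0.0500
  β: GS value = (0 - (-3)·0.0500 - (4)·0.3000) / (10) = -0.1050;  β ← (1−ω)·1.6000 + ω·-0.1050 = 0.4065
  γ: GS value = (5 - (2)·0.0500 - (1)·0.4065) / (5) = 0.8987;  γ ← (1−ω)·0.3000 + ω·0.8987 = 0.7191

(0.0500, 0.4065, 0.7191)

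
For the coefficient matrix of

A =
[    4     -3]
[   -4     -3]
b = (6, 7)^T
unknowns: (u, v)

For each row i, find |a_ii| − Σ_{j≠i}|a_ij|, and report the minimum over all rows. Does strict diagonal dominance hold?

-1

row 1: |4| − (3) = 1
row 2: |-3| − (4) = -1
minimum over rows = -1 → not strictly diagonally dominant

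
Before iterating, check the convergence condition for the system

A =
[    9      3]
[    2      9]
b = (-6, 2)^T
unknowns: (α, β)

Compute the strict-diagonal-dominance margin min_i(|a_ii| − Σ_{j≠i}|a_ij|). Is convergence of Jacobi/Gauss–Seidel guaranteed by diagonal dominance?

row 1: |9| − (3) = 6
row 2: |9| − (2) = 7
minimum over rows = 6 → strictly diagonally dominant (convergence guaranteed)

6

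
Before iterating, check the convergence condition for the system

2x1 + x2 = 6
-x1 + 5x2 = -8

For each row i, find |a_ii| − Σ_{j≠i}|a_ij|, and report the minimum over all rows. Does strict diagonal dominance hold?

row 1: |2| − (1) = 1
row 2: |5| − (1) = 4
minimum over rows = 1 → strictly diagonally dominant (convergence guaranteed)

1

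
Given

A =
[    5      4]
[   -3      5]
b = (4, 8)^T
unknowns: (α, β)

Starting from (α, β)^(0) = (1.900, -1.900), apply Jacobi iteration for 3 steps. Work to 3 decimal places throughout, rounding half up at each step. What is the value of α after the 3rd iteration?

-1.594

Iteration 1:
  α = (4 - (4)·-1.900) / (5) = 2.320
  β = (8 - (-3)·1.900) / (5) = 2.740
Iteration 2:
  α = (4 - (4)·2.740) / (5) = -1.392
  β = (8 - (-3)·2.320) / (5) = 2.992
Iteration 3:
  α = (4 - (4)·2.992) / (5) = -1.594
  β = (8 - (-3)·-1.392) / (5) = 0.765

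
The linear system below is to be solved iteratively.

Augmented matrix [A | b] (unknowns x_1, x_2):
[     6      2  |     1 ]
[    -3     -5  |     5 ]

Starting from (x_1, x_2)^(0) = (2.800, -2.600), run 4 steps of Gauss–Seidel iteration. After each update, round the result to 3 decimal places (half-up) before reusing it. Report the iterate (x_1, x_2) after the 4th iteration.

Iteration 1:
  x_1 = (1 - (2)·-2.600) / (6) = 1.033
  x_2 = (5 - (-3)·1.033) / (-5) = -1.620
Iteration 2:
  x_1 = (1 - (2)·-1.620) / (6) = 0.707
  x_2 = (5 - (-3)·0.707) / (-5) = -1.424
Iteration 3:
  x_1 = (1 - (2)·-1.424) / (6) = 0.641
  x_2 = (5 - (-3)·0.641) / (-5) = -1.385
Iteration 4:
  x_1 = (1 - (2)·-1.385) / (6) = 0.628
  x_2 = (5 - (-3)·0.628) / (-5) = -1.377

(0.628, -1.377)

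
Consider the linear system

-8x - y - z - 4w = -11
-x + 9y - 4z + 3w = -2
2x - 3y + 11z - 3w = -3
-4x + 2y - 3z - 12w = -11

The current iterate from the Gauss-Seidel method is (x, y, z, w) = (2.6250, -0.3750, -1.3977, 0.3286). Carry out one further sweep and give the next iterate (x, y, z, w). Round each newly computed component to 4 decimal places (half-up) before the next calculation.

One sweep:
  x = (-11 - (-1)·-0.3750 - (-1)·-1.3977 - (-4)·0.3286) / (-8) = 1.4323
  y = (-2 - (-1)·1.4323 - (-4)·-1.3977 - (3)·0.3286) / (9) = -0.7938
  z = (-3 - (2)·1.4323 - (-3)·-0.7938 - (-3)·0.3286) / (11) = -0.6600
  w = (-11 - (-4)·1.4323 - (2)·-0.7938 - (-3)·-0.6600) / (-12) = 0.4719

(1.4323, -0.7938, -0.6600, 0.4719)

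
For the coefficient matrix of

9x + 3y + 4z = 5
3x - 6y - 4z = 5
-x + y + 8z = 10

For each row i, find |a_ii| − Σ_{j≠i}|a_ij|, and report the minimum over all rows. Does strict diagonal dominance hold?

-1

row 1: |9| − (3+4) = 2
row 2: |-6| − (3+4) = -1
row 3: |8| − (1+1) = 6
minimum over rows = -1 → not strictly diagonally dominant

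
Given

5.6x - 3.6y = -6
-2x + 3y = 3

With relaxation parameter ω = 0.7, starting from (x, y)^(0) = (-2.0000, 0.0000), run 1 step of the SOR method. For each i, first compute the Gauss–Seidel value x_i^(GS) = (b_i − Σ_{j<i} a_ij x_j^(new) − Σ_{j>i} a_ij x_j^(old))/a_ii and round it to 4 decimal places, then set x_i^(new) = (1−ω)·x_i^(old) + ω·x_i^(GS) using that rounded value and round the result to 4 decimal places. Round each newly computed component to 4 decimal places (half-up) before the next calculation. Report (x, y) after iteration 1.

Iteration 1:
  x: GS value = (-6 - (-3.6)·0.0000) / (5.6) = -1.0714;  x ← (1−ω)·-2.0000 + ω·-1.0714 = -1.3500
  y: GS value = (3 - (-2)·-1.3500) / (3) = 0.1000;  y ← (1−ω)·0.0000 + ω·0.1000 = 0.0700

(-1.3500, 0.0700)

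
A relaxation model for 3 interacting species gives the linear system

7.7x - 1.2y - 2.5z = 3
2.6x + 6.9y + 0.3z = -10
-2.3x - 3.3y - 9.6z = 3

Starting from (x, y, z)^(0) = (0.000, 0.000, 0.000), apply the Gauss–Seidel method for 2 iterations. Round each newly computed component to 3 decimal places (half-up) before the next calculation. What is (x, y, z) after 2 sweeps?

(0.187, -1.526, 0.167)

Iteration 1:
  x = (3 - (-1.2)·0.000 - (-2.5)·0.000) / (7.7) = 0.390
  y = (-10 - (2.6)·0.390 - (0.3)·0.000) / (6.9) = -1.596
  z = (3 - (-2.3)·0.390 - (-3.3)·-1.596) / (-9.6) = 0.143
Iteration 2:
  x = (3 - (-1.2)·-1.596 - (-2.5)·0.143) / (7.7) = 0.187
  y = (-10 - (2.6)·0.187 - (0.3)·0.143) / (6.9) = -1.526
  z = (3 - (-2.3)·0.187 - (-3.3)·-1.526) / (-9.6) = 0.167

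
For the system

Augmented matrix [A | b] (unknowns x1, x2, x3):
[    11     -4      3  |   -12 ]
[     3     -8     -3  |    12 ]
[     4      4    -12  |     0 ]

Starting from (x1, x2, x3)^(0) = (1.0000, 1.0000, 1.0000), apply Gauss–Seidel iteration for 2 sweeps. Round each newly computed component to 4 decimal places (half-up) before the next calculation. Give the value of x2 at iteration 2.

Iteration 1:
  x1 = (-12 - (-4)·1.0000 - (3)·1.0000) / (11) = -1.0000
  x2 = (12 - (3)·-1.0000 - (-3)·1.0000) / (-8) = -2.2500
  x3 = (0 - (4)·-1.0000 - (4)·-2.2500) / (-12) = -1.0833
Iteration 2:
  x1 = (-12 - (-4)·-2.2500 - (3)·-1.0833) / (11) = -1.6136
  x2 = (12 - (3)·-1.6136 - (-3)·-1.0833) / (-8) = -1.6989
  x3 = (0 - (4)·-1.6136 - (4)·-1.6989) / (-12) = -1.1042

-1.6989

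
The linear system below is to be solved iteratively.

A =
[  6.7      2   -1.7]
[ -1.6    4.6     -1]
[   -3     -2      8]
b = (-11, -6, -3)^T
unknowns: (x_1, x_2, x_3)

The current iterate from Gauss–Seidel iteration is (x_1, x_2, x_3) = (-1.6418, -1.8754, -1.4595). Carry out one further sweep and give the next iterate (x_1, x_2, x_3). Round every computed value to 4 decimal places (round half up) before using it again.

One sweep:
  x_1 = (-11 - (2)·-1.8754 - (-1.7)·-1.4595) / (6.7) = -1.4523
  x_2 = (-6 - (-1.6)·-1.4523 - (-1)·-1.4595) / (4.6) = -2.1268
  x_3 = (-3 - (-3)·-1.4523 - (-2)·-2.1268) / (8) = -1.4513

(-1.4523, -2.1268, -1.4513)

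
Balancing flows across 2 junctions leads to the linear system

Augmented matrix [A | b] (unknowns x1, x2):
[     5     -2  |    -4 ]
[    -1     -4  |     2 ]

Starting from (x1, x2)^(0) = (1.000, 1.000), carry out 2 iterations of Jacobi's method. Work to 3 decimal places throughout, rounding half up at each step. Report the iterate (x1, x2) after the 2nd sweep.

(-1.100, -0.400)

Iteration 1:
  x1 = (-4 - (-2)·1.000) / (5) = -0.400
  x2 = (2 - (-1)·1.000) / (-4) = -0.750
Iteration 2:
  x1 = (-4 - (-2)·-0.750) / (5) = -1.100
  x2 = (2 - (-1)·-0.400) / (-4) = -0.400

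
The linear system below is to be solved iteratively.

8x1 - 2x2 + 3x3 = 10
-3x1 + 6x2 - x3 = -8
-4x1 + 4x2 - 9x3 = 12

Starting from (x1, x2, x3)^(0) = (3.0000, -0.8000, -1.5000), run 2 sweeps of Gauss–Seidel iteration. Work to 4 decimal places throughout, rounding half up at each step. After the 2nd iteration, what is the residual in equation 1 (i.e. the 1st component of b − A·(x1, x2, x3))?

Iteration 1:
  x1 = (10 - (-2)·-0.8000 - (3)·-1.5000) / (8) = 1.6125
  x2 = (-8 - (-3)·1.6125 - (-1)·-1.5000) / (6) = -0.7771
  x3 = (12 - (-4)·1.6125 - (4)·-0.7771) / (-9) = -2.3954
Iteration 2:
  x1 = (10 - (-2)·-0.7771 - (3)·-2.3954) / (8) = 1.9540
  x2 = (-8 - (-3)·1.9540 - (-1)·-2.3954) / (6) = -0.7556
  x3 = (12 - (-4)·1.9540 - (4)·-0.7556) / (-9) = -2.5376
Residual b − A·x = (0.4696, -0.1420, 0.0000)

0.4696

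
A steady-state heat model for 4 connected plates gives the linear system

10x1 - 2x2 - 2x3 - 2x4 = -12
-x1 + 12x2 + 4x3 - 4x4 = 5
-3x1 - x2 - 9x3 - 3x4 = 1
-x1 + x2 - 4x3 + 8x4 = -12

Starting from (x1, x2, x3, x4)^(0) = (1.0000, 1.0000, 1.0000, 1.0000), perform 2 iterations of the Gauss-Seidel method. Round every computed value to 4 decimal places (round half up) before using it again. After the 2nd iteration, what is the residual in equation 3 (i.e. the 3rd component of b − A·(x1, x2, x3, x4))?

Iteration 1:
  x1 = (-12 - (-2)·1.0000 - (-2)·1.0000 - (-2)·1.0000) / (10) = -0.6000
  x2 = (5 - (-1)·-0.6000 - (4)·1.0000 - (-4)·1.0000) / (12) = 0.3667
  x3 = (1 - (-3)·-0.6000 - (-1)·0.3667 - (-3)·1.0000) / (-9) = -0.2852
  x4 = (-12 - (-1)·-0.6000 - (1)·0.3667 - (-4)·-0.2852) / (8) = -1.7634
Iteration 2:
  x1 = (-12 - (-2)·0.3667 - (-2)·-0.2852 - (-2)·-1.7634) / (10) = -1.5364
  x2 = (5 - (-1)·-1.5364 - (4)·-0.2852 - (-4)·-1.7634) / (12) = -0.2041
  x3 = (1 - (-3)·-1.5364 - (-1)·-0.2041 - (-3)·-1.7634) / (-9) = 1.0115
  x4 = (-12 - (-1)·-1.5364 - (1)·-0.2041 - (-4)·1.0115) / (8) = -1.1608
Residual b − A·x = (2.6572, -2.7764, 1.8078, 0.0001)

1.8078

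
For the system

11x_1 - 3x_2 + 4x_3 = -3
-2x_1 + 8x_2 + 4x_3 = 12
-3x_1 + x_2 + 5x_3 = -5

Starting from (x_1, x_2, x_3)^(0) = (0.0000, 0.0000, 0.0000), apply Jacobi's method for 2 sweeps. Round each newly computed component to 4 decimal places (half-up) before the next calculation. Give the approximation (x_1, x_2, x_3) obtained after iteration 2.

Iteration 1:
  x_1 = (-3 - (-3)·0.0000 - (4)·0.0000) / (11) = -0.2727
  x_2 = (12 - (-2)·0.0000 - (4)·0.0000) / (8) = 1.5000
  x_3 = (-5 - (-3)·0.0000 - (1)·0.0000) / (5) = -1.0000
Iteration 2:
  x_1 = (-3 - (-3)·1.5000 - (4)·-1.0000) / (11) = 0.5000
  x_2 = (12 - (-2)·-0.2727 - (4)·-1.0000) / (8) = 1.9318
  x_3 = (-5 - (-3)·-0.2727 - (1)·1.5000) / (5) = -1.4636

(0.5000, 1.9318, -1.4636)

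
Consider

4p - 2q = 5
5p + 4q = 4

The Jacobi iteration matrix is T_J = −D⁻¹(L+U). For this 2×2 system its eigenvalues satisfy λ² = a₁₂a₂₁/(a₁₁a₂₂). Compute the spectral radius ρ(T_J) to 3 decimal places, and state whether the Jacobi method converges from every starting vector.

a₁₂a₂₁/(a₁₁a₂₂) = (-2)·(5) / ((4)·(4)) = -0.625000
ρ = √|-0.625000| = √0.625000 = 0.791
ρ < 1, so Jacobi converges

0.791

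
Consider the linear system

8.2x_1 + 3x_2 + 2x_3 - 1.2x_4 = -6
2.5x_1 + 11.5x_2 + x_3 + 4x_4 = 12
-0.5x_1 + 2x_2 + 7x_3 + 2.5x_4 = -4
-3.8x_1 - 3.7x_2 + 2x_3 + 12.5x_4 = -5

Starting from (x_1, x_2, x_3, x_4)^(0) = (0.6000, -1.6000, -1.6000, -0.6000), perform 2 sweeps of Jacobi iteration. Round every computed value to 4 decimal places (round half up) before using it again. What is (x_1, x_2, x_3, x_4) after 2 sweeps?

(-1.2916, 1.1485, -0.7651, -0.0022)

Iteration 1:
  x_1 = (-6 - (3)·-1.6000 - (2)·-1.6000 - (-1.2)·-0.6000) / (8.2) = 0.1561
  x_2 = (12 - (2.5)·0.6000 - (1)·-1.6000 - (4)·-0.6000) / (11.5) = 1.2609
  x_3 = (-4 - (-0.5)·0.6000 - (2)·-1.6000 - (2.5)·-0.6000) / (7) = 0.1429
  x_4 = (-5 - (-3.8)·0.6000 - (-3.7)·-1.6000 - (2)·-1.6000) / (12.5) = -0.4352
Iteration 2:
  x_1 = (-6 - (3)·1.2609 - (2)·0.1429 - (-1.2)·-0.4352) / (8.2) = -1.2916
  x_2 = (12 - (2.5)·0.1561 - (1)·0.1429 - (4)·-0.4352) / (11.5) = 1.1485
  x_3 = (-4 - (-0.5)·0.1561 - (2)·1.2609 - (2.5)·-0.4352) / (7) = -0.7651
  x_4 = (-5 - (-3.8)·0.1561 - (-3.7)·1.2609 - (2)·0.1429) / (12.5) = -0.0022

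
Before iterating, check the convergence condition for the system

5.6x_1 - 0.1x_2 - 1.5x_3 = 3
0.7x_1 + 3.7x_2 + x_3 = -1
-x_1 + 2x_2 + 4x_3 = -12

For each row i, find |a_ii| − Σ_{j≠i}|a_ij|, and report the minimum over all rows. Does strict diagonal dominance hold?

1

row 1: |5.6| − (0.1+1.5) = 4
row 2: |3.7| − (0.7+1) = 2
row 3: |4| − (1+2) = 1
minimum over rows = 1 → strictly diagonally dominant (convergence guaranteed)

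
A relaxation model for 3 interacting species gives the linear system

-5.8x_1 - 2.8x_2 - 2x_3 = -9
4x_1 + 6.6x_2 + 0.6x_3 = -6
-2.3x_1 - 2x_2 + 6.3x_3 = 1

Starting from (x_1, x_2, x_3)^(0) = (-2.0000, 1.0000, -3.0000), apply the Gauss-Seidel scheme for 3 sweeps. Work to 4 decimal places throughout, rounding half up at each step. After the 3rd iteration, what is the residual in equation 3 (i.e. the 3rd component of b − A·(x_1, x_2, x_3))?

Iteration 1:
  x_1 = (-9 - (-2.8)·1.0000 - (-2)·-3.0000) / (-5.8) = 2.1034
  x_2 = (-6 - (4)·2.1034 - (0.6)·-3.0000) / (6.6) = -1.9112
  x_3 = (1 - (-2.3)·2.1034 - (-2)·-1.9112) / (6.3) = 0.3199
Iteration 2:
  x_1 = (-9 - (-2.8)·-1.9112 - (-2)·0.3199) / (-5.8) = 2.3641
  x_2 = (-6 - (4)·2.3641 - (0.6)·0.3199) / (6.6) = -2.3710
  x_3 = (1 - (-2.3)·2.3641 - (-2)·-2.3710) / (6.3) = 0.2691
Iteration 3:
  x_1 = (-9 - (-2.8)·-2.3710 - (-2)·0.2691) / (-5.8) = 2.6036
  x_2 = (-6 - (4)·2.6036 - (0.6)·0.2691) / (6.6) = -2.5115
  x_3 = (1 - (-2.3)·2.6036 - (-2)·-2.5115) / (6.3) = 0.3119
Residual b − A·x = (-0.3075, -0.0256, 0.0003)

0.0003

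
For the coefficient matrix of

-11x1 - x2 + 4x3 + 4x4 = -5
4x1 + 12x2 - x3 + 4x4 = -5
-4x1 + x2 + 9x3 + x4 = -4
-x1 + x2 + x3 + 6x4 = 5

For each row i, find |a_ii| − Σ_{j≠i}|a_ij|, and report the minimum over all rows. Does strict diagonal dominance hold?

row 1: |-11| − (1+4+4) = 2
row 2: |12| − (4+1+4) = 3
row 3: |9| − (4+1+1) = 3
row 4: |6| − (1+1+1) = 3
minimum over rows = 2 → strictly diagonally dominant (convergence guaranteed)

2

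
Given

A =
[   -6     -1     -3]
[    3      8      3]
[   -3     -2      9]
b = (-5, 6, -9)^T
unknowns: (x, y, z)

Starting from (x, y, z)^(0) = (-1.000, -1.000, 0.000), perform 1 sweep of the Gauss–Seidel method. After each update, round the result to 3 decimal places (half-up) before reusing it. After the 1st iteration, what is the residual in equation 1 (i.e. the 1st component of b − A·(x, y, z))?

-0.374

Iteration 1:
  x = (-5 - (-1)·-1.000 - (-3)·0.000) / (-6) = 1.000
  y = (6 - (3)·1.000 - (3)·0.000) / (8) = 0.375
  z = (-9 - (-3)·1.000 - (-2)·0.375) / (9) = -0.583
Residual b − A·x = (-0.374, 1.749, -0.003)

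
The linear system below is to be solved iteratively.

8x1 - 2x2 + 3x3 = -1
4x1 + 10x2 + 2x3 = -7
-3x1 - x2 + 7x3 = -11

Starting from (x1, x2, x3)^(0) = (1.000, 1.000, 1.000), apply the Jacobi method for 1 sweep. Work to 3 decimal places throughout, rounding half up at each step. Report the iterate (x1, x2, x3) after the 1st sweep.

(-0.250, -1.300, -1.000)

Iteration 1:
  x1 = (-1 - (-2)·1.000 - (3)·1.000) / (8) = -0.250
  x2 = (-7 - (4)·1.000 - (2)·1.000) / (10) = -1.300
  x3 = (-11 - (-3)·1.000 - (-1)·1.000) / (7) = -1.000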